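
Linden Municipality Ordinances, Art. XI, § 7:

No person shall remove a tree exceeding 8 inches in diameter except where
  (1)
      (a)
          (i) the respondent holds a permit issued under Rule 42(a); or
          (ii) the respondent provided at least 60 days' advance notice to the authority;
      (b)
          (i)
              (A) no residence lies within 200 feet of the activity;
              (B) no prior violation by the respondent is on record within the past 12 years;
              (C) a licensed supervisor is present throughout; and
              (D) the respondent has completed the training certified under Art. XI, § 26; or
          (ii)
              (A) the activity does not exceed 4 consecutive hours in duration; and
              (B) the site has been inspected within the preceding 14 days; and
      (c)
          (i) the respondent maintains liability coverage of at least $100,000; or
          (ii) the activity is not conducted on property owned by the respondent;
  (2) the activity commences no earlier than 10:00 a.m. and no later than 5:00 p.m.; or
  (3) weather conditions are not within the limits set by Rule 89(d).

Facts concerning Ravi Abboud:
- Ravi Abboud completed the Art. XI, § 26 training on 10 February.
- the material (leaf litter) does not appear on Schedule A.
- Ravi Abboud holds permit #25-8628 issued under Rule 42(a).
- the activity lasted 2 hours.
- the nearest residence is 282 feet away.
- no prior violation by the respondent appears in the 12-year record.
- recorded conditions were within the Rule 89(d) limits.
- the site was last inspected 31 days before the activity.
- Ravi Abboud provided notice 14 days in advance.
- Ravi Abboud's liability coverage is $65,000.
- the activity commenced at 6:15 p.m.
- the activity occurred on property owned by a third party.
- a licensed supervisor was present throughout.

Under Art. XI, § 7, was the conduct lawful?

Yes — lawful.

(i) holds permit — satisfied.
(ii) ≥60 days' notice — not satisfied.
So (a) is satisfied (T OR F).
(A) no residence in 200 ft — satisfied.
(B) no prior violation — satisfied.
(C) supervisor present — holds.
(D) training certified — satisfied.
(i): T AND T AND T AND T → true.
(A) ≤ 4 hrs duration — met.
(B) site inspected — not met.
(ii): T AND F → false.
(b): T OR F → true.
(i) coverage ≥ $100,000 — not met.
(ii) not (own property) — satisfied.
(c): F OR T → true.
So (1) is satisfied (T AND T AND T).
(2) start within hours — not satisfied.
(3) not (weather ok) — not met.
So Overall is satisfied (T OR F OR F).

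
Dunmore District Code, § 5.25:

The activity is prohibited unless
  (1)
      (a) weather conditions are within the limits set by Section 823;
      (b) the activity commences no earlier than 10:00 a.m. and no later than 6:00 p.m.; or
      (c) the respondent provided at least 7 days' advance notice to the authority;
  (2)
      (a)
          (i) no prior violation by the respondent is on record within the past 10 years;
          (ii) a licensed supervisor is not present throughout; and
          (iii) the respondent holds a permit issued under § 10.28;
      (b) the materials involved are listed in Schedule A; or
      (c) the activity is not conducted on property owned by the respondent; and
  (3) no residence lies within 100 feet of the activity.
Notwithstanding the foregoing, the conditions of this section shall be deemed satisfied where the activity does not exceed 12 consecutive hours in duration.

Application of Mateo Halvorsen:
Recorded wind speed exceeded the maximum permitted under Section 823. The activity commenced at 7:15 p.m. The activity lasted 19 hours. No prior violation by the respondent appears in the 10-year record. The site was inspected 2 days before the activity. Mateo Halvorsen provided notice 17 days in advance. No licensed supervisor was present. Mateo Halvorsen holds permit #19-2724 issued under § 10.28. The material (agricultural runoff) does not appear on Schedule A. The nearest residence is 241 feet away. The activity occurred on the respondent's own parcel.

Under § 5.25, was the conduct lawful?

(a) weather ok — not satisfied.
(b) start within hours — fails.
(c) ≥7 days' notice — holds.
(1): F OR F OR T → true.
(i) no prior violation — met.
(ii) not (supervisor present) — met.
(iii) holds permit — holds.
(a): T AND T AND T → true.
(b) Schedule A material — not satisfied.
(c) not (own property) — not met.
So (2) is satisfied (T OR F OR F).
(3) no residence in 100 ft — holds.
So Overall is satisfied (T AND T AND T).
Exception (≤ 12 hrs duration) — not satisfied.
Result: main true OR exception false → true.

Yes — lawful.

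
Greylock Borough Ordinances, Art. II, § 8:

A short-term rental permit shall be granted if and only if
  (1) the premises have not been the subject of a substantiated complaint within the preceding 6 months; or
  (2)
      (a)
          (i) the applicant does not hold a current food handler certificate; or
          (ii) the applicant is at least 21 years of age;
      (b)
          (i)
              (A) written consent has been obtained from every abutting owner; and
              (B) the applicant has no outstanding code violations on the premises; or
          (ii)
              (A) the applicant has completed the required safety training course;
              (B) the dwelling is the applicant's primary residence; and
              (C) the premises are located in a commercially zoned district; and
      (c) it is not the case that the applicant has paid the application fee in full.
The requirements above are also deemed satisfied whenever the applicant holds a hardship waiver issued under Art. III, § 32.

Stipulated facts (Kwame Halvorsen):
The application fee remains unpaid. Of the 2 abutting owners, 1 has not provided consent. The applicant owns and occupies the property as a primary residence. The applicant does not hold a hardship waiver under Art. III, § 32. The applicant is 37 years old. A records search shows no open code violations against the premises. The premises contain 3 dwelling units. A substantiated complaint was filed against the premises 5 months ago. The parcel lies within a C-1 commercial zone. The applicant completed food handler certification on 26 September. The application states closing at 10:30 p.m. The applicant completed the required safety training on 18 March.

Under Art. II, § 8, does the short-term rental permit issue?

(1) no complaint in 6 mo. — not met.
(i) not (food handler cert.) — not satisfied.
(ii) age ≥ 21 — holds.
So (a) is satisfied (F OR T).
(A) all abutters consent — not met.
(B) no code violations — satisfied.
(i): F AND T → false.
(A) safety training — holds.
(B) primary residence — holds.
(C) commercially zoned — satisfied.
(ii): T AND T AND T → true.
(b): F OR T → true.
(c) not (fee paid) — satisfied.
So (2) is satisfied (T AND T AND T).
So Overall is satisfied (F OR T).
Exception (hardship waiver) — not satisfied.
Result: main true OR exception false → true.

Yes — granted.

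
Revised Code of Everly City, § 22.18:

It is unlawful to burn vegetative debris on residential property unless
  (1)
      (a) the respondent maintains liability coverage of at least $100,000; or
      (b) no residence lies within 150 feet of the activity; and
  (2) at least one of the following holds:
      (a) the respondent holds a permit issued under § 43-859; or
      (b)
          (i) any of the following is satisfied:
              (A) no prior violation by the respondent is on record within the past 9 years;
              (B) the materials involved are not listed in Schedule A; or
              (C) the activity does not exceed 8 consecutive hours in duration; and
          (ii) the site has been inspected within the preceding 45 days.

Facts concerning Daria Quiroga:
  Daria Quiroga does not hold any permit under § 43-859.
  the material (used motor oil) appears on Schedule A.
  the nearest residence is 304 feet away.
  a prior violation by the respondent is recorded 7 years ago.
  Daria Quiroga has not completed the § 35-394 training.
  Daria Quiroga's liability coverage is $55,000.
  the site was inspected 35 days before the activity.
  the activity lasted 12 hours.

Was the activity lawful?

No — unlawful.

(a) coverage ≥ $100,000 — not satisfied.
(b) no residence in 150 ft — met.
So (1) is satisfied (F OR T).
(a) holds permit — not satisfied.
(A) no prior violation — not satisfied.
(B) not (Schedule A material) — fails.
(C) ≤ 8 hrs duration — not satisfied.
(i): F OR F OR F → false.
(ii) site inspected — holds.
(b): F AND T → false.
(2): F OR F → false.
Overall = T AND F = false.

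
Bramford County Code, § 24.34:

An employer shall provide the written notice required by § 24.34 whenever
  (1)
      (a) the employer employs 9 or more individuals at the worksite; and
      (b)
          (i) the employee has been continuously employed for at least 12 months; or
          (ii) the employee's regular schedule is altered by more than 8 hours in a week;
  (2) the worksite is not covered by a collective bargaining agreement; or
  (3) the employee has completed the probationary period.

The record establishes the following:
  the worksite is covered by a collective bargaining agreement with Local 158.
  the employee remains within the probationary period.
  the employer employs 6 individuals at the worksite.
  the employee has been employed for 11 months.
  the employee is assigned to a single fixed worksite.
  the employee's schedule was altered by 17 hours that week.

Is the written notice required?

No — not required.

(a) ≥ 9 at site — fails.
(i) tenure ≥ 12 mo. — not satisfied.
(ii) schedule shift > 8h — holds.
(b): F OR T → true.
(1) = F AND T = false.
(2) no CBA — fails.
(3) past probation — not met.
Overall = F OR F OR F = false.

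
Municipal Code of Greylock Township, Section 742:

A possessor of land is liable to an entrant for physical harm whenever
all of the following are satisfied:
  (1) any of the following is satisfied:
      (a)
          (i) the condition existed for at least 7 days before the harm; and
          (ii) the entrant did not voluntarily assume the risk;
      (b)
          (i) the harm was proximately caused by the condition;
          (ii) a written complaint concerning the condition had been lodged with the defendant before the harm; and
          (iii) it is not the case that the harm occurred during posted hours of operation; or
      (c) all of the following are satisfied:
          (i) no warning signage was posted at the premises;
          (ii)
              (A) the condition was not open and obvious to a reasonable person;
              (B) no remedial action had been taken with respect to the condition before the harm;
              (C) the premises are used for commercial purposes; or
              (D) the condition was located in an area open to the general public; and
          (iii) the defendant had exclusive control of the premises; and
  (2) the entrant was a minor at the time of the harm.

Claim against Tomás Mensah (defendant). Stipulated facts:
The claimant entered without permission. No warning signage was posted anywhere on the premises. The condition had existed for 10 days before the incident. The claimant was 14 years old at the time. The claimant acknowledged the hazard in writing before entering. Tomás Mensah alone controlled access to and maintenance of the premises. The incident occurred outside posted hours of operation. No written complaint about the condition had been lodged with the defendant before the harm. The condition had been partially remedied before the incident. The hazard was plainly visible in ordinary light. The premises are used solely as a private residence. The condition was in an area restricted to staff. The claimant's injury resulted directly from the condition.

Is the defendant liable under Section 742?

No — not liable.

(i) condition ≥7 days old — met.
(ii) no assumed risk — fails.
So (a) is not satisfied (T AND F).
(i) proximate cause — satisfied.
(ii) complaint lodged — not satisfied.
(iii) not (during posted hours) — satisfied.
(b) = T AND F AND T = false.
(i) no signage posted — satisfied.
(A) not open/obvious — not met.
(B) no remedial action — fails.
(C) commercial use — not met.
(D) public area — not met.
(ii): F OR F OR F OR F → false.
(iii) exclusive control — holds.
(c): T AND F AND T → false.
(1) = F OR F OR F = false.
(2) entrant a minor — met.
Overall = F AND T = false.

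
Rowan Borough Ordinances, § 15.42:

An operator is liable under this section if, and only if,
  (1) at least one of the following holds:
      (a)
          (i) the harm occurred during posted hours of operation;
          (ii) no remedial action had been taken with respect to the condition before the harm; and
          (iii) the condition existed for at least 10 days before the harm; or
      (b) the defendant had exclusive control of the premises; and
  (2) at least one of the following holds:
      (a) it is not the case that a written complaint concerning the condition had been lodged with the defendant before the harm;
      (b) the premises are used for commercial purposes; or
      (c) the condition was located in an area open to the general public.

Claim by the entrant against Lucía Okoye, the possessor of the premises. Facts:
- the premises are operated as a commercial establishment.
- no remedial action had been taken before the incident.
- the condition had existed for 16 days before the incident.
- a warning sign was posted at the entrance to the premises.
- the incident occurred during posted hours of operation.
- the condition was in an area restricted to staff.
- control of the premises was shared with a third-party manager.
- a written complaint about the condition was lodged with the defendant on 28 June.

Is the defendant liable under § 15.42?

(i) during posted hours — holds.
(ii) no remedial action — met.
(iii) condition ≥10 days old — satisfied.
(a): T AND T AND T → true.
(b) exclusive control — not satisfied.
(1) = T OR F = true.
(a) not (complaint lodged) — fails.
(b) commercial use — met.
(c) public area — fails.
(2): F OR T OR F → true.
Overall = T AND T = true.

Yes — liable.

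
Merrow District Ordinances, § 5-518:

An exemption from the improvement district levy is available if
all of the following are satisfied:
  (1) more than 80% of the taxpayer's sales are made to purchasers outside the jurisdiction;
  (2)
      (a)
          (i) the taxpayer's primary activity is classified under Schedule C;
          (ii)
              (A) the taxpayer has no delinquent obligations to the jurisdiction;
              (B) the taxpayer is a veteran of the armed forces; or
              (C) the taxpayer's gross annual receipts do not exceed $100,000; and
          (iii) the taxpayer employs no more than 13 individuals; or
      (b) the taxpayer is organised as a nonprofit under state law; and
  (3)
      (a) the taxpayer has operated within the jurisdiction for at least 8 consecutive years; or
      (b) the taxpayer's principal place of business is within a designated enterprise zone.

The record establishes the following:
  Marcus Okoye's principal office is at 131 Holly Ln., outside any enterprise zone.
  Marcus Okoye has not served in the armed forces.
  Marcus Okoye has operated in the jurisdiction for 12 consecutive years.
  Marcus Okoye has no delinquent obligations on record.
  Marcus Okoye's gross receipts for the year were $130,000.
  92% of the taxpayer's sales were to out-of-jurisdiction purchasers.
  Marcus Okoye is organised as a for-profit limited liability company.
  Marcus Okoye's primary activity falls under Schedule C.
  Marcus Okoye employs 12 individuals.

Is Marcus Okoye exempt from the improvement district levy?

(1) >80% out-of-jur. sales — met.
(i) Schedule C activity — satisfied.
(A) no delinquency — satisfied.
(B) veteran — not satisfied.
(C) receipts ≤ $100,000 — not met.
(ii): T OR F OR F → true.
(iii) ≤ 13 employees — holds.
So (a) is satisfied (T AND T AND T).
(b) nonprofit — fails.
(2): T OR F → true.
(a) ≥ 8 yrs in jurisdiction — satisfied.
(b) in enterprise zone — not met.
(3) = T OR F = true.
So Overall is satisfied (T AND T AND T).

Yes — exempt.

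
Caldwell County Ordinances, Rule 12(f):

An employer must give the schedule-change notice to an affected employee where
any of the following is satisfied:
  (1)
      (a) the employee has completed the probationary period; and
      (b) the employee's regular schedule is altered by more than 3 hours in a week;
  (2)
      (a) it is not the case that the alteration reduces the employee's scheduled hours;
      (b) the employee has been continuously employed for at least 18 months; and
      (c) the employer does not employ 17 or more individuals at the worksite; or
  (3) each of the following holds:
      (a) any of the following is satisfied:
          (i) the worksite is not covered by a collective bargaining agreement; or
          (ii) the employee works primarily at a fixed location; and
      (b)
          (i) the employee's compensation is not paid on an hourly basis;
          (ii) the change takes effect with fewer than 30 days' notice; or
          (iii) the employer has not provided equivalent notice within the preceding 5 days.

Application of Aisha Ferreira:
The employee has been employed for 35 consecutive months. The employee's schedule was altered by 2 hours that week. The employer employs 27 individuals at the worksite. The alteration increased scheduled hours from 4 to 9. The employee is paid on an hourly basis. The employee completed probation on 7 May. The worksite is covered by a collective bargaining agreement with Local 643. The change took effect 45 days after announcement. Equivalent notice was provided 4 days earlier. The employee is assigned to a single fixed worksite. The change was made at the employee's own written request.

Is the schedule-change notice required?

(a) past probation — holds.
(b) schedule shift > 3h — not satisfied.
So (1) is not satisfied (T AND F).
(a) not (hours reduced) — satisfied.
(b) tenure ≥ 18 mo. — holds.
(c) not (≥ 17 at site) — fails.
So (2) is not satisfied (T AND T AND F).
(i) no CBA — not satisfied.
(ii) fixed location — met.
(a) = F OR T = true.
(i) not (hourly-paid) — not met.
(ii) < 30 days' notice — fails.
(iii) no recent notice — not satisfied.
(b): F OR F OR F → false.
So (3) is not satisfied (T AND F).
Overall = F OR F OR F = false.

No — not required.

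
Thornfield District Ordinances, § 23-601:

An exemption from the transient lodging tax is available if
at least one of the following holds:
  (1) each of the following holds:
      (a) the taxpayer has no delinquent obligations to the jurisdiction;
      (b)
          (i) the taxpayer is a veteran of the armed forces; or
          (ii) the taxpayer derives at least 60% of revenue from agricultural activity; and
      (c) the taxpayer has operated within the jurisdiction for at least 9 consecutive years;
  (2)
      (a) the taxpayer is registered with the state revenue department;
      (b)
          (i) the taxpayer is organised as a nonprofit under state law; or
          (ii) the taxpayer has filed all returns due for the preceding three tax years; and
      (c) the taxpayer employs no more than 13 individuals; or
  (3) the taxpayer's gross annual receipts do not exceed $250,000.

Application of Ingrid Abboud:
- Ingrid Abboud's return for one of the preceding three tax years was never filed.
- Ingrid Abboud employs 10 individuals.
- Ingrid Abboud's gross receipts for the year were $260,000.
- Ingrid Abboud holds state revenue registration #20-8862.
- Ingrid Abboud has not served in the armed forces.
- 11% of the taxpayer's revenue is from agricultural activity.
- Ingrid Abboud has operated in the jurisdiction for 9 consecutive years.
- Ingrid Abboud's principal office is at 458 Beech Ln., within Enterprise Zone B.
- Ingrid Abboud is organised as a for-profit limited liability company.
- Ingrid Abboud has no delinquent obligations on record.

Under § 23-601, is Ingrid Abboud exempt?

(a) no delinquency — holds.
(i) veteran — not met.
(ii) ≥60% agricultural — fails.
(b): F OR F → false.
(c) ≥ 9 yrs in jurisdiction — satisfied.
So (1) is not satisfied (T AND F AND T).
(a) state-registered — holds.
(i) nonprofit — not met.
(ii) returns current — not met.
So (b) is not satisfied (F OR F).
(c) ≤ 13 employees — met.
So (2) is not satisfied (T AND F AND T).
(3) receipts ≤ $250,000 — not satisfied.
So Overall is not satisfied (F OR F OR F).

No — not exempt.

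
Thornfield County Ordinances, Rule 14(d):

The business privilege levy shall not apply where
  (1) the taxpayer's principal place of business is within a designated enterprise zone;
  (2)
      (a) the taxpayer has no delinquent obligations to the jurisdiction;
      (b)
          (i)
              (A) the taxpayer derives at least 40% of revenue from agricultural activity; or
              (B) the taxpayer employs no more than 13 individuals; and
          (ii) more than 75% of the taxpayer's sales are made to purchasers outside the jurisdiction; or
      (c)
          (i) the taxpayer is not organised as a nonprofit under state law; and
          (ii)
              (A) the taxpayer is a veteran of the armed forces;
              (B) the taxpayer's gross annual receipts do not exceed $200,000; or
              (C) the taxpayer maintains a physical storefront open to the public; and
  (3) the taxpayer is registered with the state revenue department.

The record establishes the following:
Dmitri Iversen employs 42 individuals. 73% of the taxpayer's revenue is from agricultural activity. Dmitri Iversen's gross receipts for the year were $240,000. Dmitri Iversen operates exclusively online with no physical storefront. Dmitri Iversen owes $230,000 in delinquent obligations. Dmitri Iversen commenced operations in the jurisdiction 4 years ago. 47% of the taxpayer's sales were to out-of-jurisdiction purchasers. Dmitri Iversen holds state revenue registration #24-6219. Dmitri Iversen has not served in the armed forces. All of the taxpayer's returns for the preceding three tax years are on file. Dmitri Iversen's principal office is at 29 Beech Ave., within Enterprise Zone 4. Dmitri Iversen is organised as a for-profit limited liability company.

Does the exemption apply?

No — not exempt.

(1) in enterprise zone — met.
(a) no delinquency — not met.
(A) ≥40% agricultural — holds.
(B) ≤ 13 employees — fails.
(i) = T OR F = true.
(ii) >75% out-of-jur. sales — not satisfied.
(b) = T AND F = false.
(i) not (nonprofit) — met.
(A) veteran — not satisfied.
(B) receipts ≤ $200,000 — not satisfied.
(C) has storefront — not met.
So (ii) is not satisfied (F OR F OR F).
(c) = T AND F = false.
So (2) is not satisfied (F OR F OR F).
(3) state-registered — holds.
Overall: T AND F AND T → false.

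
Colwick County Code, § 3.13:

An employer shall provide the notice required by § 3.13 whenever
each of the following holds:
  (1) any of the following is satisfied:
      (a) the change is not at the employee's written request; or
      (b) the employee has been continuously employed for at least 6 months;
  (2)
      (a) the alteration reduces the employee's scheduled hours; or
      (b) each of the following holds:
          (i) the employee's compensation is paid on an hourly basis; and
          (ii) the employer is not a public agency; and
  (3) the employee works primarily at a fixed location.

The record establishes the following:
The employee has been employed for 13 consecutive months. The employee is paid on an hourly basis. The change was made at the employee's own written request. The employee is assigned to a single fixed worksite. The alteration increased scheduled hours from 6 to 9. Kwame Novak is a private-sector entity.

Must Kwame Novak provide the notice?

Yes — required.

(a) not employee-requested — not met.
(b) tenure ≥ 6 mo. — satisfied.
(1) = F OR T = true.
(a) hours reduced — not satisfied.
(i) hourly-paid — holds.
(ii) not (public agency) — holds.
(b): T AND T → true.
So (2) is satisfied (F OR T).
(3) fixed location — satisfied.
So Overall is satisfied (T AND T AND T).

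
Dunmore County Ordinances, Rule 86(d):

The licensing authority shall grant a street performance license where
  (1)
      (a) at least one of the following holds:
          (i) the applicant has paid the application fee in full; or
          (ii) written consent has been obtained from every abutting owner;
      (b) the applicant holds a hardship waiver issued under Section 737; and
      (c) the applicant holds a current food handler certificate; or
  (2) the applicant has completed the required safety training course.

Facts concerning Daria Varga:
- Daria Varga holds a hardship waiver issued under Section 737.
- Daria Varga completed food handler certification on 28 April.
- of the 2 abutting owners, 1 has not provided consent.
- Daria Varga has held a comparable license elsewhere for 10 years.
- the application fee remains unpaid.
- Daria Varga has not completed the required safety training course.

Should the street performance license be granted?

No — denied.

(i) fee paid — fails.
(ii) all abutters consent — not met.
So (a) is not satisfied (F OR F).
(b) hardship waiver — holds.
(c) food handler cert. — holds.
(1): F AND T AND T → false.
(2) safety training — fails.
Overall = F OR F = false.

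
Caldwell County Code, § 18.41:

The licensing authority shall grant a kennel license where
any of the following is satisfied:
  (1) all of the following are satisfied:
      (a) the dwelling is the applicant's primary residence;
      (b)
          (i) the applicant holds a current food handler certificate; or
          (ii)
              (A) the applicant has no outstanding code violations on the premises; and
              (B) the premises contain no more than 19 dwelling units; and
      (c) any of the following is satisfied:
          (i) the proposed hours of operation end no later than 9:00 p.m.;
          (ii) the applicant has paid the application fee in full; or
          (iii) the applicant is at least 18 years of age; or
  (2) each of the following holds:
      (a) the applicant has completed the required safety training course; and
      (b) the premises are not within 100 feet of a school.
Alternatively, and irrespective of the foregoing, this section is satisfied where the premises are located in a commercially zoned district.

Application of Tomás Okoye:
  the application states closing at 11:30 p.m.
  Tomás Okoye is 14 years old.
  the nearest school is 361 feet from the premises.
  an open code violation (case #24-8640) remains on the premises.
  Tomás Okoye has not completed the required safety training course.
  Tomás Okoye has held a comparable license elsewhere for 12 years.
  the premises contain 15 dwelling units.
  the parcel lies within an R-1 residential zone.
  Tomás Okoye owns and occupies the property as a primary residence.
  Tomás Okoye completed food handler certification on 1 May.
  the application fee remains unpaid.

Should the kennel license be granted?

No — denied.

(a) primary residence — satisfied.
(i) food handler cert. — holds.
(A) no code violations — not satisfied.
(B) ≤ 19 units — holds.
(ii) = F AND T = false.
(b): T OR F → true.
(i) closes by 9 p.m. — not met.
(ii) fee paid — not satisfied.
(iii) age ≥ 18 — fails.
(c) = F OR F OR F = false.
So (1) is not satisfied (T AND T AND F).
(a) safety training — fails.
(b) ≥100 ft from school — met.
(2) = F AND T = false.
So Overall is not satisfied (F OR F).
Exception (commercially zoned) — not satisfied.
Result: main false OR exception false → false.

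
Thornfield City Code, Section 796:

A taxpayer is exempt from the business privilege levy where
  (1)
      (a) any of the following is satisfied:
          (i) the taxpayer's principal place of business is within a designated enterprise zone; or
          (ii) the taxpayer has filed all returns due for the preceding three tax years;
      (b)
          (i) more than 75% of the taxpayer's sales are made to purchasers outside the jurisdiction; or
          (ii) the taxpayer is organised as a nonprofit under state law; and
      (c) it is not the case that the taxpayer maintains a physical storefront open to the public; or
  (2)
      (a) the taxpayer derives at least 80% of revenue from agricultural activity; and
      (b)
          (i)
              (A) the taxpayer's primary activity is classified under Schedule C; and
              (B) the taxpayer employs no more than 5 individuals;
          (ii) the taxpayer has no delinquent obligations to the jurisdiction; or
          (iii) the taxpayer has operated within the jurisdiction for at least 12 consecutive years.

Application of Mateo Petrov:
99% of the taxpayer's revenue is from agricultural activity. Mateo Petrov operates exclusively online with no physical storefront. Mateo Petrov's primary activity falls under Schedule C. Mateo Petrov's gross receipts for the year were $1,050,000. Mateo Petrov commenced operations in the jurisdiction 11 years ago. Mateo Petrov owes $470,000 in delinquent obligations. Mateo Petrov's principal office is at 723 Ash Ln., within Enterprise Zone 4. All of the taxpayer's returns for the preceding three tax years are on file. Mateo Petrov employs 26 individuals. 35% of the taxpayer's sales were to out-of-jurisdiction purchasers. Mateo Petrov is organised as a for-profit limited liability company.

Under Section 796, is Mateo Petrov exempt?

No — not exempt.

(i) in enterprise zone — holds.
(ii) returns current — holds.
So (a) is satisfied (T OR T).
(i) >75% out-of-jur. sales — not satisfied.
(ii) nonprofit — fails.
So (b) is not satisfied (F OR F).
(c) not (has storefront) — met.
(1) = T AND F AND T = false.
(a) ≥80% agricultural — met.
(A) Schedule C activity — satisfied.
(B) ≤ 5 employees — fails.
So (i) is not satisfied (T AND F).
(ii) no delinquency — fails.
(iii) ≥ 12 yrs in jurisdiction — not met.
So (b) is not satisfied (F OR F OR F).
(2): T AND F → false.
Overall: F OR F → false.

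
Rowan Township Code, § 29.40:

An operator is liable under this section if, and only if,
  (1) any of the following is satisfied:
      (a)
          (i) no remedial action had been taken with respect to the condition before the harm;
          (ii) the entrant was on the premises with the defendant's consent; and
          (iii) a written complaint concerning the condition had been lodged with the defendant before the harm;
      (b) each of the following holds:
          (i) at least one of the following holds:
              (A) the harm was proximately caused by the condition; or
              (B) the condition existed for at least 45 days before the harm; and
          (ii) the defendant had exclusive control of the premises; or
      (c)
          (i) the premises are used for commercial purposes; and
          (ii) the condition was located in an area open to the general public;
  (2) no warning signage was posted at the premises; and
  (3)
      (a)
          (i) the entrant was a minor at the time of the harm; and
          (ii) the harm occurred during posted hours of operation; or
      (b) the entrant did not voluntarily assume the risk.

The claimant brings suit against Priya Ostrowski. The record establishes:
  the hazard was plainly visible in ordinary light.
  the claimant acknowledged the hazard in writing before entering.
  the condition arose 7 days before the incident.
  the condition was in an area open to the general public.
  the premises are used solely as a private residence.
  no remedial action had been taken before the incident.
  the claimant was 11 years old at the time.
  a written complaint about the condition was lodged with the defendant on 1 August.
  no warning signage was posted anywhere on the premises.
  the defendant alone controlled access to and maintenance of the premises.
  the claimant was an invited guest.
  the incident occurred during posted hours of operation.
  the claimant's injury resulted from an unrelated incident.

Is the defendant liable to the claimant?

Yes — liable.

(i) no remedial action — satisfied.
(ii) consent to enter — holds.
(iii) complaint lodged — holds.
(a): T AND T AND T → true.
(A) proximate cause — not met.
(B) condition ≥45 days old — fails.
(i) = F OR F = false.
(ii) exclusive control — satisfied.
So (b) is not satisfied (F AND T).
(i) commercial use — not satisfied.
(ii) public area — met.
(c): F AND T → false.
(1): T OR F OR F → true.
(2) no signage posted — holds.
(i) entrant a minor — holds.
(ii) during posted hours — holds.
(a): T AND T → true.
(b) no assumed risk — fails.
(3) = T OR F = true.
Overall: T AND T AND T → true.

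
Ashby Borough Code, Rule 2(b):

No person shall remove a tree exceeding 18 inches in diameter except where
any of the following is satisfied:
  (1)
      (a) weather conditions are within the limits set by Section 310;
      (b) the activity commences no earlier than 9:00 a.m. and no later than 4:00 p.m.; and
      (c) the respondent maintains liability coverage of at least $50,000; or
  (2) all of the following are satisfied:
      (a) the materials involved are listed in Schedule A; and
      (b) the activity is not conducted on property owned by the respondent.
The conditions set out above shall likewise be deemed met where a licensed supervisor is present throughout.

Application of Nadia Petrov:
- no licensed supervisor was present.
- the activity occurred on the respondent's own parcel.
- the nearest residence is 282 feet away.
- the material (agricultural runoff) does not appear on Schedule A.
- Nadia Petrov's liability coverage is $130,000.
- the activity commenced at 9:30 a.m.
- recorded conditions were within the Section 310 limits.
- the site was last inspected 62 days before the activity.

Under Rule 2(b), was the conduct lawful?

Yes — lawful.

(a) weather ok — met.
(b) start within hours — met.
(c) coverage ≥ $50,000 — holds.
(1): T AND T AND T → true.
(a) Schedule A material — not met.
(b) not (own property) — not satisfied.
(2) = F AND F = false.
Overall = T OR F = true.
Exception (supervisor present) — not satisfied.
Result: main true OR exception false → true.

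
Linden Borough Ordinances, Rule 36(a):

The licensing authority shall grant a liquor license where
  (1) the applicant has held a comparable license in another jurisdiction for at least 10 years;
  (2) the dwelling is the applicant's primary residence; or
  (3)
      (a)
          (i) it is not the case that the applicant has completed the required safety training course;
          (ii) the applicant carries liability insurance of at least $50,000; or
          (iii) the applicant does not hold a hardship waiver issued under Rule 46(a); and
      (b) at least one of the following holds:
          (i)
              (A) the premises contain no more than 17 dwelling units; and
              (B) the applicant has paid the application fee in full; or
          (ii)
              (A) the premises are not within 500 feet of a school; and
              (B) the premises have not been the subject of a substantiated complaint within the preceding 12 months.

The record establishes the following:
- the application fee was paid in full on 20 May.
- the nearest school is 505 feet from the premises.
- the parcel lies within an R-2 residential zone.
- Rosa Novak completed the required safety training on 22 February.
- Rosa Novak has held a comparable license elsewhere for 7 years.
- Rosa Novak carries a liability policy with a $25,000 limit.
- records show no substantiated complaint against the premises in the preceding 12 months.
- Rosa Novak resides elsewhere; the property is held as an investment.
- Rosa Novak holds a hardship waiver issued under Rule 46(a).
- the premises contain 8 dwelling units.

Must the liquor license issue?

(1) prior license ≥ 10 yr — fails.
(2) primary residence — fails.
(i) not (safety training) — not met.
(ii) insurance ≥ $50,000 — not met.
(iii) not (hardship waiver) — fails.
(a): F OR F OR F → false.
(A) ≤ 17 units — met.
(B) fee paid — satisfied.
(i) = T AND T = true.
(A) ≥500 ft from school — met.
(B) no complaint in 12 mo. — holds.
So (ii) is satisfied (T AND T).
(b): T OR T → true.
(3) = F AND T = false.
Overall: F OR F OR F → false.

No — denied.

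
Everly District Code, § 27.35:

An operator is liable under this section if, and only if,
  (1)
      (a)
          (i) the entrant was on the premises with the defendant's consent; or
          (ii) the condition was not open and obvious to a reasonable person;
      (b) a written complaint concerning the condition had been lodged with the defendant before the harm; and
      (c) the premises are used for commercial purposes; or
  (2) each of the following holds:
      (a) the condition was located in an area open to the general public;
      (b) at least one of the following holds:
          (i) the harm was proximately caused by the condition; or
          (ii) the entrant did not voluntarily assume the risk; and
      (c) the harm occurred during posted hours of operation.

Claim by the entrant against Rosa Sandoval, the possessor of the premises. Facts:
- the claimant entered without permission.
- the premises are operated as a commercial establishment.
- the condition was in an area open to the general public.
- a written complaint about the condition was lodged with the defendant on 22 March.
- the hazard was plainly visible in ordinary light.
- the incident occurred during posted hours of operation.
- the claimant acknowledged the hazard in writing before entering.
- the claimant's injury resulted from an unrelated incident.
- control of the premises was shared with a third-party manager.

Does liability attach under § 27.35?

(i) consent to enter — not met.
(ii) not open/obvious — fails.
(a) = F OR F = false.
(b) complaint lodged — met.
(c) commercial use — holds.
So (1) is not satisfied (F AND T AND T).
(a) public area — satisfied.
(i) proximate cause — not satisfied.
(ii) no assumed risk — not met.
(b) = F OR F = false.
(c) during posted hours — holds.
So (2) is not satisfied (T AND F AND T).
Overall = F OR F = false.

No — not liable.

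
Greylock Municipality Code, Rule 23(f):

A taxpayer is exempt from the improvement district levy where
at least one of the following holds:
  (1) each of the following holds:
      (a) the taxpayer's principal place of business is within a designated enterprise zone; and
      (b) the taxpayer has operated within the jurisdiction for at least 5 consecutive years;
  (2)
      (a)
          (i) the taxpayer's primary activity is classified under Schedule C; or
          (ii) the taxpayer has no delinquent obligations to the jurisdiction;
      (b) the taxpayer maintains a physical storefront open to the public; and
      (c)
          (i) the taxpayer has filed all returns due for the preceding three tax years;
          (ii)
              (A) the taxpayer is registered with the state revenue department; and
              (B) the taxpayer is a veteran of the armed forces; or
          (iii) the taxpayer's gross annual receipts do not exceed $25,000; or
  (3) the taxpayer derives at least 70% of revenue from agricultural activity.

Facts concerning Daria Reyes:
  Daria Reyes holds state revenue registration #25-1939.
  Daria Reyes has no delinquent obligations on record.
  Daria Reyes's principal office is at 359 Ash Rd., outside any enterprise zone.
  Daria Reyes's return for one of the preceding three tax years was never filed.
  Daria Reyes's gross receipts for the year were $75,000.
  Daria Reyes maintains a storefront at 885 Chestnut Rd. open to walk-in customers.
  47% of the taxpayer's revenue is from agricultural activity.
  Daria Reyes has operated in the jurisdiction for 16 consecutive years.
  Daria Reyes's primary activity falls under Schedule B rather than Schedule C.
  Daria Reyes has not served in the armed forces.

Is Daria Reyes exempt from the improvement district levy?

(a) in enterprise zone — fails.
(b) ≥ 5 yrs in jurisdiction — holds.
So (1) is not satisfied (F AND T).
(i) Schedule C activity — fails.
(ii) no delinquency — met.
So (a) is satisfied (F OR T).
(b) has storefront — satisfied.
(i) returns current — not satisfied.
(A) state-registered — holds.
(B) veteran — not met.
(ii) = T AND F = false.
(iii) receipts ≤ $25,000 — not satisfied.
So (c) is not satisfied (F OR F OR F).
So (2) is not satisfied (T AND T AND F).
(3) ≥70% agricultural — not satisfied.
Overall: F OR F OR F → false.

No — not exempt.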